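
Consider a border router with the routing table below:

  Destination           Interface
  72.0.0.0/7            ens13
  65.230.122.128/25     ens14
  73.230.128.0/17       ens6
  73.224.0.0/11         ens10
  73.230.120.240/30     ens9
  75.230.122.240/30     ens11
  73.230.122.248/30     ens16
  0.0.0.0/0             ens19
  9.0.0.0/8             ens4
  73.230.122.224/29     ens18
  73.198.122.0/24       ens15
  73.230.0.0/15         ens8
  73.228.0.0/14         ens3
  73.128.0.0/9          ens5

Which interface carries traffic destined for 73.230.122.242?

ens8

Routes whose prefix contains 73.230.122.242:
  0.0.0.0/0 (default, matches everything) -> ens19
  72.0.0.0/7 (72.0.0.0 - 73.255.255.255) -> ens13
  73.128.0.0/9 (73.128.0.0 - 73.255.255.255) -> ens5
  73.224.0.0/11 (73.224.0.0 - 73.255.255.255) -> ens10
  73.228.0.0/14 (73.228.0.0 - 73.231.255.255) -> ens3
  73.230.0.0/15 (73.230.0.0 - 73.231.255.255) -> ens8
More-specific entries that do NOT match:
  73.230.120.240/30 (73.230.120.240 - 73.230.120.243) does not contain 73.230.122.242
  75.230.122.240/30 (75.230.122.240 - 75.230.122.243) does not contain 73.230.122.242
  73.230.122.248/30 (73.230.122.248 - 73.230.122.251) does not contain 73.230.122.242
  73.230.122.224/29 (73.230.122.224 - 73.230.122.231) does not contain 73.230.122.242
  65.230.122.128/25 (65.230.122.128 - 65.230.122.255) does not contain 73.230.122.242
  73.198.122.0/24 (73.198.122.0 - 73.198.122.255) does not contain 73.230.122.242
  73.230.128.0/17 (73.230.128.0 - 73.230.255.255) does not contain 73.230.122.242
Longest matching prefix is /15 -> interface ens8.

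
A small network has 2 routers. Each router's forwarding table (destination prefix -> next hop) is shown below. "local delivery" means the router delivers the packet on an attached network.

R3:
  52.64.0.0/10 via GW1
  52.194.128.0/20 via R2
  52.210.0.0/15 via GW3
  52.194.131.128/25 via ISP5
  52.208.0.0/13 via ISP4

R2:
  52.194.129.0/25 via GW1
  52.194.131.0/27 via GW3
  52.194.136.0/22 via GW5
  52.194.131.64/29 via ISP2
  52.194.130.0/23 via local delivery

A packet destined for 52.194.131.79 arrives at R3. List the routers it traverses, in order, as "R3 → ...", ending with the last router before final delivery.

At R3: longest match for 52.194.131.79 is 52.194.128.0/20 -> R2
At R2: longest match for 52.194.131.79 is 52.194.130.0/23 -> local delivery

R3 → R2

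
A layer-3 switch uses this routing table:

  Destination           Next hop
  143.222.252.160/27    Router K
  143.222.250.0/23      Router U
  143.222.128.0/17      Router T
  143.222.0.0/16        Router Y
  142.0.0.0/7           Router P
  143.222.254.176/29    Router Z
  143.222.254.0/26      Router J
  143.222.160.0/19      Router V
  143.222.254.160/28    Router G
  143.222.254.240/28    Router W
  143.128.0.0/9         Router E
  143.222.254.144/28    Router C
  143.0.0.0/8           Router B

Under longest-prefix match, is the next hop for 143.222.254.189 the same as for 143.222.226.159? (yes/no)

143.222.254.189: longest match 143.222.128.0/17 -> Router T
143.222.226.159: longest match 143.222.128.0/17 -> Router T

yes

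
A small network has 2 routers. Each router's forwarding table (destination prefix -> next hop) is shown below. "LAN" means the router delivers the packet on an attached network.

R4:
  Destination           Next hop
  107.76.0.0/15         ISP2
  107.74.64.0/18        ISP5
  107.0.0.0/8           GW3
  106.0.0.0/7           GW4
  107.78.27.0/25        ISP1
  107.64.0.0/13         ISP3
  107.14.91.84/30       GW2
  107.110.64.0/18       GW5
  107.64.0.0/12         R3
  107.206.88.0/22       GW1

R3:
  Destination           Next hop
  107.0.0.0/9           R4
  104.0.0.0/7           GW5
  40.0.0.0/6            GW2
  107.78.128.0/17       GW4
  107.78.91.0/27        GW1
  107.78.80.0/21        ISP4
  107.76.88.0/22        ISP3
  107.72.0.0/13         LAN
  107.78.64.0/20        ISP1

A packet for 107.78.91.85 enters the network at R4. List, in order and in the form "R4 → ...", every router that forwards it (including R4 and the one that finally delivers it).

R4 → R3

At R4: longest match for 107.78.91.85 is 107.64.0.0/12 -> R3
At R3: longest match for 107.78.91.85 is 107.72.0.0/13 -> LAN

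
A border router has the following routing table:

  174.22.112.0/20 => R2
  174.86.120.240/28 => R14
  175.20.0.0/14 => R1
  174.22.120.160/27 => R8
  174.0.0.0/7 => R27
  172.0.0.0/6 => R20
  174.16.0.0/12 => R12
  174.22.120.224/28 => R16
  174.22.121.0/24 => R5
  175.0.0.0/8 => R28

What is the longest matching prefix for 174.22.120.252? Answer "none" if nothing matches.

174.22.112.0/20

Entries matching 174.22.120.252:
  172.0.0.0/6 (172.0.0.0 - 175.255.255.255)
  174.0.0.0/7 (174.0.0.0 - 175.255.255.255)
  174.16.0.0/12 (174.16.0.0 - 174.31.255.255)
  174.22.112.0/20 (174.22.112.0 - 174.22.127.255)
Most specific is 174.22.112.0/20.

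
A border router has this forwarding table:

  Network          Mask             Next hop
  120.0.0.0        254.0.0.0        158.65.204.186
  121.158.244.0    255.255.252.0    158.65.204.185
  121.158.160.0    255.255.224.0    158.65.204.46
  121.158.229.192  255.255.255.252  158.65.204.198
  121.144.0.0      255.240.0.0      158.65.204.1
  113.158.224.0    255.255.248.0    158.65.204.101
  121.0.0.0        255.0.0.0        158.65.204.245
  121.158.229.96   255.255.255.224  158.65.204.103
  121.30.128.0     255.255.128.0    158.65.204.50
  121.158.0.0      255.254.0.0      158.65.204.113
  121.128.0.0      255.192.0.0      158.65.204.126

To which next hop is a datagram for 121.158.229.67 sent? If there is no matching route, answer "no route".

Routes whose prefix contains 121.158.229.67:
  120.0.0.0/7 (120.0.0.0 - 121.255.255.255) -> 158.65.204.186
  121.0.0.0/8 (121.0.0.0 - 121.255.255.255) -> 158.65.204.245
  121.128.0.0/10 (121.128.0.0 - 121.191.255.255) -> 158.65.204.126
  121.144.0.0/12 (121.144.0.0 - 121.159.255.255) -> 158.65.204.1
  121.158.0.0/15 (121.158.0.0 - 121.159.255.255) -> 158.65.204.113
More-specific entries that do NOT match:
  121.158.229.192/30 (121.158.229.192 - 121.158.229.195) does not contain 121.158.229.67
  121.158.229.96/27 (121.158.229.96 - 121.158.229.127) does not contain 121.158.229.67
  121.158.244.0/22 (121.158.244.0 - 121.158.247.255) does not contain 121.158.229.67
  113.158.224.0/21 (113.158.224.0 - 113.158.231.255) does not contain 121.158.229.67
  121.158.160.0/19 (121.158.160.0 - 121.158.191.255) does not contain 121.158.229.67
  121.30.128.0/17 (121.30.128.0 - 121.30.255.255) does not contain 121.158.229.67
Longest matching prefix is /15 -> next hop 158.65.204.113.

158.65.204.113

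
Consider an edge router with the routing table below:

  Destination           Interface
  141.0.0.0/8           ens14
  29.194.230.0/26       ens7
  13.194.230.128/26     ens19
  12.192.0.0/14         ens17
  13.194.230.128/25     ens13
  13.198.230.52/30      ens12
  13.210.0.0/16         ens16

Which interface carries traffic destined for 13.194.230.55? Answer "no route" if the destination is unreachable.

no route

No entry's prefix contains 13.194.230.55; there is no default route.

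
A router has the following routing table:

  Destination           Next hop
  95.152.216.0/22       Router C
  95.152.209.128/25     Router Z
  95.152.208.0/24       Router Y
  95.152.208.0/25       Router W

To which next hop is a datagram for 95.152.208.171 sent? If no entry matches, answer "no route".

Routes whose prefix contains 95.152.208.171:
  95.152.208.0/24 (95.152.208.0 - 95.152.208.255) -> Router Y
More-specific entries that do NOT match:
  95.152.209.128/25 (95.152.209.128 - 95.152.209.255) does not contain 95.152.208.171
  95.152.208.0/25 (95.152.208.0 - 95.152.208.127) does not contain 95.152.208.171
Longest matching prefix is /24 -> next hop Router Y.

Router Y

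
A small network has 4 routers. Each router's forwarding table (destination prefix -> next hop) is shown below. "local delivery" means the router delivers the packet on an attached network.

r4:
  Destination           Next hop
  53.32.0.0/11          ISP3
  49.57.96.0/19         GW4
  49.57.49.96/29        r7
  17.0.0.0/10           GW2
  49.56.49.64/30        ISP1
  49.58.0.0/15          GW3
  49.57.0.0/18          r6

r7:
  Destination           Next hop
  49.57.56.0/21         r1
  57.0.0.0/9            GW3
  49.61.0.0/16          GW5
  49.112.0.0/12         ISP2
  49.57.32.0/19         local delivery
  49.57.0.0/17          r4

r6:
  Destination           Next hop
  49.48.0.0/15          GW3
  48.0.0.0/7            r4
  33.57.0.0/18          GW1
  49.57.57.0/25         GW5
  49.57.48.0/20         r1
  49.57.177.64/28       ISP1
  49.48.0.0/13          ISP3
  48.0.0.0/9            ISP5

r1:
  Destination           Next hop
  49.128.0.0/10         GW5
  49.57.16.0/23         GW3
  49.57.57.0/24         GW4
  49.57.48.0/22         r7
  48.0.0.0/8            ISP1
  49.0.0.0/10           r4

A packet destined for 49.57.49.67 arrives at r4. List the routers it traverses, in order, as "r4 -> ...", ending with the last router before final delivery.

At r4: longest match for 49.57.49.67 is 49.57.0.0/18 -> r6
At r6: longest match for 49.57.49.67 is 49.57.48.0/20 -> r1
At r1: longest match for 49.57.49.67 is 49.57.48.0/22 -> r7
At r7: longest match for 49.57.49.67 is 49.57.32.0/19 -> local delivery

r4 -> r6 -> r1 -> r7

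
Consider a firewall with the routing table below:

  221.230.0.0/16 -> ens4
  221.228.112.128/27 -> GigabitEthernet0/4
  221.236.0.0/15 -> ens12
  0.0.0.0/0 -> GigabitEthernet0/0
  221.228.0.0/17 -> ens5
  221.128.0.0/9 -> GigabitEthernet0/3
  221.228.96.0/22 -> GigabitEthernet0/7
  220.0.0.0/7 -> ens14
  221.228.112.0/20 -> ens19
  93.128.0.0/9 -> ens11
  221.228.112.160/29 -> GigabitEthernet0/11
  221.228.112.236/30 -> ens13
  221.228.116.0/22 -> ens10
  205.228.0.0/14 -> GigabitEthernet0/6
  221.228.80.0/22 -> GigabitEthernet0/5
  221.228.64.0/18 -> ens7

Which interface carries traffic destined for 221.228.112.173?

ens19

Routes whose prefix contains 221.228.112.173:
  0.0.0.0/0 (default, matches everything) -> GigabitEthernet0/0
  220.0.0.0/7 (220.0.0.0 - 221.255.255.255) -> ens14
  221.128.0.0/9 (221.128.0.0 - 221.255.255.255) -> GigabitEthernet0/3
  221.228.0.0/17 (221.228.0.0 - 221.228.127.255) -> ens5
  221.228.64.0/18 (221.228.64.0 - 221.228.127.255) -> ens7
  221.228.112.0/20 (221.228.112.0 - 221.228.127.255) -> ens19
More-specific entries that do NOT match:
  221.228.112.236/30 (221.228.112.236 - 221.228.112.239) does not contain 221.228.112.173
  221.228.112.160/29 (221.228.112.160 - 221.228.112.167) does not contain 221.228.112.173
  221.228.112.128/27 (221.228.112.128 - 221.228.112.159) does not contain 221.228.112.173
  221.228.96.0/22 (221.228.96.0 - 221.228.99.255) does not contain 221.228.112.173
  221.228.116.0/22 (221.228.116.0 - 221.228.119.255) does not contain 221.228.112.173
  221.228.80.0/22 (221.228.80.0 - 221.228.83.255) does not contain 221.228.112.173
Longest matching prefix is /20 -> interface ens19.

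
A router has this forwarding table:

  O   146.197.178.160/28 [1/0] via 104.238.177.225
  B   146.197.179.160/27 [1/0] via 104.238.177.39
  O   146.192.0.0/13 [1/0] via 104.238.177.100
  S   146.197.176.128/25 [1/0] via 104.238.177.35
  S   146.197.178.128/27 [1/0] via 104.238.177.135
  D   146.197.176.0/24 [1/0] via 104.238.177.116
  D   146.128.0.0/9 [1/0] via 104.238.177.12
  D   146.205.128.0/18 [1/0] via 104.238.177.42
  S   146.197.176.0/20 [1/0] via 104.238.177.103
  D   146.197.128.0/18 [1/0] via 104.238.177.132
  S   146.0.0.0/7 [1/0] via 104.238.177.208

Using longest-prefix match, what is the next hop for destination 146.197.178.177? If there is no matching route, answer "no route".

Routes whose prefix contains 146.197.178.177:
  146.0.0.0/7 (146.0.0.0 - 147.255.255.255) -> 104.238.177.208
  146.128.0.0/9 (146.128.0.0 - 146.255.255.255) -> 104.238.177.12
  146.192.0.0/13 (146.192.0.0 - 146.199.255.255) -> 104.238.177.100
  146.197.128.0/18 (146.197.128.0 - 146.197.191.255) -> 104.238.177.132
  146.197.176.0/20 (146.197.176.0 - 146.197.191.255) -> 104.238.177.103
More-specific entries that do NOT match:
  146.197.178.160/28 (146.197.178.160 - 146.197.178.175) does not contain 146.197.178.177
  146.197.179.160/27 (146.197.179.160 - 146.197.179.191) does not contain 146.197.178.177
  146.197.178.128/27 (146.197.178.128 - 146.197.178.159) does not contain 146.197.178.177
  146.197.176.128/25 (146.197.176.128 - 146.197.176.255) does not contain 146.197.178.177
  146.197.176.0/24 (146.197.176.0 - 146.197.176.255) does not contain 146.197.178.177
Longest matching prefix is /20 -> next hop 104.238.177.103.

104.238.177.103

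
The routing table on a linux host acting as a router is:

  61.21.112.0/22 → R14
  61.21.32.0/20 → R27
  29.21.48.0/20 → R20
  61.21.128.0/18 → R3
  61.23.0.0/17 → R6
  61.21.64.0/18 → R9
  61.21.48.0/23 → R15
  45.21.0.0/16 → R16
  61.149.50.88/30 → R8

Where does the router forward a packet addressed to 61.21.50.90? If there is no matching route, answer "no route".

no route

No entry's prefix contains 61.21.50.90; there is no default route.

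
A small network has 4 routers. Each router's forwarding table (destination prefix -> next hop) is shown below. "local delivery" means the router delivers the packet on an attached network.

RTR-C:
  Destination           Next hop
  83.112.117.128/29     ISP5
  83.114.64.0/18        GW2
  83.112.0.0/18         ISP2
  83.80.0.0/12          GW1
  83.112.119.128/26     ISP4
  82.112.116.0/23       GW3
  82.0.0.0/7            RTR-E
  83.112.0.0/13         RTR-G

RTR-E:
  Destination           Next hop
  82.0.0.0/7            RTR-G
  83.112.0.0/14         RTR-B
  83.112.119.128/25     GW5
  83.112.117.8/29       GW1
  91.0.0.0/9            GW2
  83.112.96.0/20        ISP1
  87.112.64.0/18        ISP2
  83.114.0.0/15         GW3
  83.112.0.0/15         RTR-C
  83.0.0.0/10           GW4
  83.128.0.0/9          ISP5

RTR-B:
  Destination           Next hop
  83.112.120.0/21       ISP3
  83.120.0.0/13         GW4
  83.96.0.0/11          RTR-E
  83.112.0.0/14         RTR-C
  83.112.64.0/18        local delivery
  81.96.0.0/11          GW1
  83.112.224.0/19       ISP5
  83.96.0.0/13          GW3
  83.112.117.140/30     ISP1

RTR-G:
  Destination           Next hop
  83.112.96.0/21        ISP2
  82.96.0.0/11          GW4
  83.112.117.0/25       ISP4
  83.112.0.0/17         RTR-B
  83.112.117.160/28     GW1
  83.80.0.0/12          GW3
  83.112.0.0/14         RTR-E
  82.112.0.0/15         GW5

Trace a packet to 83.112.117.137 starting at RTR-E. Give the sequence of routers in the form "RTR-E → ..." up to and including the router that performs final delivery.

At RTR-E: longest match for 83.112.117.137 is 83.112.0.0/15 -> RTR-C
At RTR-C: longest match for 83.112.117.137 is 83.112.0.0/13 -> RTR-G
At RTR-G: longest match for 83.112.117.137 is 83.112.0.0/17 -> RTR-B
At RTR-B: longest match for 83.112.117.137 is 83.112.64.0/18 -> local delivery

RTR-E → RTR-C → RTR-G → RTR-B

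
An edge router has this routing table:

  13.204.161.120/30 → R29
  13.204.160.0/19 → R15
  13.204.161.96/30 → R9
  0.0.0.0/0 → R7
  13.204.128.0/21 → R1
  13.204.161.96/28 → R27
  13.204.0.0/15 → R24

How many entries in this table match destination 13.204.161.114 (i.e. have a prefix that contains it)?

3

Prefixes containing 13.204.161.114:
  0.0.0.0/0 (default, matches everything)
  13.204.0.0/15 (13.204.0.0 - 13.205.255.255)
  13.204.160.0/19 (13.204.160.0 - 13.204.191.255)
Total matching entries: 3.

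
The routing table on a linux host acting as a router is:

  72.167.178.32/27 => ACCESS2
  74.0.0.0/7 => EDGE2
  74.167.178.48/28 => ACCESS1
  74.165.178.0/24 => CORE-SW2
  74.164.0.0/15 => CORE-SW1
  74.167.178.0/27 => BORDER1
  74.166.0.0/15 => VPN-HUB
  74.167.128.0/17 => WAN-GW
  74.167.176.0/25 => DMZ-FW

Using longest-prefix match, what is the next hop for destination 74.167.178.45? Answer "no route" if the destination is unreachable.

WAN-GW

Routes whose prefix contains 74.167.178.45:
  74.0.0.0/7 (74.0.0.0 - 75.255.255.255) -> EDGE2
  74.166.0.0/15 (74.166.0.0 - 74.167.255.255) -> VPN-HUB
  74.167.128.0/17 (74.167.128.0 - 74.167.255.255) -> WAN-GW
More-specific entries that do NOT match:
  74.167.178.48/28 (74.167.178.48 - 74.167.178.63) does not contain 74.167.178.45
  72.167.178.32/27 (72.167.178.32 - 72.167.178.63) does not contain 74.167.178.45
  74.167.178.0/27 (74.167.178.0 - 74.167.178.31) does not contain 74.167.178.45
  74.167.176.0/25 (74.167.176.0 - 74.167.176.127) does not contain 74.167.178.45
  74.165.178.0/24 (74.165.178.0 - 74.165.178.255) does not contain 74.167.178.45
Longest matching prefix is /17 -> next hop WAN-GW.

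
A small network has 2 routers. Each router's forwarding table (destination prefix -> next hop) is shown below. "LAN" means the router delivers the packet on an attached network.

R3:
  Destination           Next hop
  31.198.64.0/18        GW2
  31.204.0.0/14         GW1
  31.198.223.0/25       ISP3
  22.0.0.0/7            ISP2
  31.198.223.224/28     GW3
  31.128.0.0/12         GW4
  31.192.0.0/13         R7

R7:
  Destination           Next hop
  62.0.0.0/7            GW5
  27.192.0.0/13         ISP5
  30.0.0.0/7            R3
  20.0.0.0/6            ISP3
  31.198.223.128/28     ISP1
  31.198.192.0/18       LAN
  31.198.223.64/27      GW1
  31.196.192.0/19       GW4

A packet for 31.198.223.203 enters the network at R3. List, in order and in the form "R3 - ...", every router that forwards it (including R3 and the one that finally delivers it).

At R3: longest match for 31.198.223.203 is 31.192.0.0/13 -> R7
At R7: longest match for 31.198.223.203 is 31.198.192.0/18 -> LAN

R3 - R7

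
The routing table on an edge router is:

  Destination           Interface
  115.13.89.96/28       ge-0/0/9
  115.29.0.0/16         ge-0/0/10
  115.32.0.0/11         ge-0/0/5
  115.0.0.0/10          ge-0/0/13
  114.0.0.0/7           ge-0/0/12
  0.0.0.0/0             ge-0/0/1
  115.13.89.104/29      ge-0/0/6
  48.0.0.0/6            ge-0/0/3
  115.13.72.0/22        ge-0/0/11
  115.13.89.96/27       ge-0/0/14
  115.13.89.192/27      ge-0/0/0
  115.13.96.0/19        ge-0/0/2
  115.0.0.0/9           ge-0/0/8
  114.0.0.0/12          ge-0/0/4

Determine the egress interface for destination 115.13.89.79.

Routes whose prefix contains 115.13.89.79:
  0.0.0.0/0 (default, matches everything) -> ge-0/0/1
  114.0.0.0/7 (114.0.0.0 - 115.255.255.255) -> ge-0/0/12
  115.0.0.0/9 (115.0.0.0 - 115.127.255.255) -> ge-0/0/8
  115.0.0.0/10 (115.0.0.0 - 115.63.255.255) -> ge-0/0/13
More-specific entries that do NOT match:
  115.13.89.104/29 (115.13.89.104 - 115.13.89.111) does not contain 115.13.89.79
  115.13.89.96/28 (115.13.89.96 - 115.13.89.111) does not contain 115.13.89.79
  115.13.89.96/27 (115.13.89.96 - 115.13.89.127) does not contain 115.13.89.79
  115.13.89.192/27 (115.13.89.192 - 115.13.89.223) does not contain 115.13.89.79
  115.13.72.0/22 (115.13.72.0 - 115.13.75.255) does not contain 115.13.89.79
  115.13.96.0/19 (115.13.96.0 - 115.13.127.255) does not contain 115.13.89.79
  115.29.0.0/16 (115.29.0.0 - 115.29.255.255) does not contain 115.13.89.79
  114.0.0.0/12 (114.0.0.0 - 114.15.255.255) does not contain 115.13.89.79
  115.32.0.0/11 (115.32.0.0 - 115.63.255.255) does not contain 115.13.89.79
Longest matching prefix is /10 -> interface ge-0/0/13.

ge-0/0/13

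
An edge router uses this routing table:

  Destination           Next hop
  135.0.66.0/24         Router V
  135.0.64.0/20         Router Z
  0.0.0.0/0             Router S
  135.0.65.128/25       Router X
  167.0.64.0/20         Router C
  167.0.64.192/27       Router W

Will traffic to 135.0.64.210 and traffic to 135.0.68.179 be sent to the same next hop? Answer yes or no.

yes

135.0.64.210: longest match 135.0.64.0/20 -> Router Z
135.0.68.179: longest match 135.0.64.0/20 -> Router Z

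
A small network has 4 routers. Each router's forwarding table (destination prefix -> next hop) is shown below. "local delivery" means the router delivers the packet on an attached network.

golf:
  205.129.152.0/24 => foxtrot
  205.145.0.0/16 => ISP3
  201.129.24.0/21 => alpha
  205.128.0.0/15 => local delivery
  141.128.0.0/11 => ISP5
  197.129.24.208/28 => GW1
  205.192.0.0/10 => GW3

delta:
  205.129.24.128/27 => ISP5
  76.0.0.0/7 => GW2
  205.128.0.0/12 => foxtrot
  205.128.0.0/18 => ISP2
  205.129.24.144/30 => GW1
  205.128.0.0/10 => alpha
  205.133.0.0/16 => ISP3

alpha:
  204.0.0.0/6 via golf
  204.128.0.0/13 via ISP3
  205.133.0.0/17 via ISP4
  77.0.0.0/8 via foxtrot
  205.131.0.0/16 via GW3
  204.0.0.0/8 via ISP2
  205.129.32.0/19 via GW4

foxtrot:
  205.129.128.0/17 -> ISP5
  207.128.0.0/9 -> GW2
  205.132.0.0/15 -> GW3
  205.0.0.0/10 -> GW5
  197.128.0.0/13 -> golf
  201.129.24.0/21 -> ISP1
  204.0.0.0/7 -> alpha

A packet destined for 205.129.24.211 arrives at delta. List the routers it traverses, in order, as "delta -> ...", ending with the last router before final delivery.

At delta: longest match for 205.129.24.211 is 205.128.0.0/12 -> foxtrot
At foxtrot: longest match for 205.129.24.211 is 204.0.0.0/7 -> alpha
At alpha: longest match for 205.129.24.211 is 204.0.0.0/6 -> golf
At golf: longest match for 205.129.24.211 is 205.128.0.0/15 -> local delivery

delta -> foxtrot -> alpha -> golf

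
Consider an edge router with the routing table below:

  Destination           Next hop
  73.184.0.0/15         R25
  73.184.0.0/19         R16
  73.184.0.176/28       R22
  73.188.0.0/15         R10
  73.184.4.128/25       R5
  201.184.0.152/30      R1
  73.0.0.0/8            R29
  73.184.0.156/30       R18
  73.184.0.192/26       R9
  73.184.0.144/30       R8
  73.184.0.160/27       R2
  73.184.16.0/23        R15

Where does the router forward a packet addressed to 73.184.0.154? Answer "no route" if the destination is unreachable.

Routes whose prefix contains 73.184.0.154:
  73.0.0.0/8 (73.0.0.0 - 73.255.255.255) -> R29
  73.184.0.0/15 (73.184.0.0 - 73.185.255.255) -> R25
  73.184.0.0/19 (73.184.0.0 - 73.184.31.255) -> R16
More-specific entries that do NOT match:
  201.184.0.152/30 (201.184.0.152 - 201.184.0.155) does not contain 73.184.0.154
  73.184.0.156/30 (73.184.0.156 - 73.184.0.159) does not contain 73.184.0.154
  73.184.0.144/30 (73.184.0.144 - 73.184.0.147) does not contain 73.184.0.154
  73.184.0.176/28 (73.184.0.176 - 73.184.0.191) does not contain 73.184.0.154
  73.184.0.160/27 (73.184.0.160 - 73.184.0.191) does not contain 73.184.0.154
  73.184.0.192/26 (73.184.0.192 - 73.184.0.255) does not contain 73.184.0.154
  73.184.4.128/25 (73.184.4.128 - 73.184.4.255) does not contain 73.184.0.154
  73.184.16.0/23 (73.184.16.0 - 73.184.17.255) does not contain 73.184.0.154
Longest matching prefix is /19 -> next hop R16.

R16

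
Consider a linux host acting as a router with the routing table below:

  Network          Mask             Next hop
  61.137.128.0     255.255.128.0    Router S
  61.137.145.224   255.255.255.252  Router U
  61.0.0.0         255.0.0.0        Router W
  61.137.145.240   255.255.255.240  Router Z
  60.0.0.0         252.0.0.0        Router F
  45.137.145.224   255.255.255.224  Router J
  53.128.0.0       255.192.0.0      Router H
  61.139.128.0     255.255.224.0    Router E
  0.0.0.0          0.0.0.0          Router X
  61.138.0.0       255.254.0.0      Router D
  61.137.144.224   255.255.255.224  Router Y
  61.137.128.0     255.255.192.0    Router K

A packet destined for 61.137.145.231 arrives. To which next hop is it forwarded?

Routes whose prefix contains 61.137.145.231:
  0.0.0.0/0 (default, matches everything) -> Router X
  60.0.0.0/6 (60.0.0.0 - 63.255.255.255) -> Router F
  61.0.0.0/8 (61.0.0.0 - 61.255.255.255) -> Router W
  61.137.128.0/17 (61.137.128.0 - 61.137.255.255) -> Router S
  61.137.128.0/18 (61.137.128.0 - 61.137.191.255) -> Router K
More-specific entries that do NOT match:
  61.137.145.224/30 (61.137.145.224 - 61.137.145.227) does not contain 61.137.145.231
  61.137.145.240/28 (61.137.145.240 - 61.137.145.255) does not contain 61.137.145.231
  45.137.145.224/27 (45.137.145.224 - 45.137.145.255) does not contain 61.137.145.231
  61.137.144.224/27 (61.137.144.224 - 61.137.144.255) does not contain 61.137.145.231
  61.139.128.0/19 (61.139.128.0 - 61.139.159.255) does not contain 61.137.145.231
Longest matching prefix is /18 -> next hop Router K.

Router K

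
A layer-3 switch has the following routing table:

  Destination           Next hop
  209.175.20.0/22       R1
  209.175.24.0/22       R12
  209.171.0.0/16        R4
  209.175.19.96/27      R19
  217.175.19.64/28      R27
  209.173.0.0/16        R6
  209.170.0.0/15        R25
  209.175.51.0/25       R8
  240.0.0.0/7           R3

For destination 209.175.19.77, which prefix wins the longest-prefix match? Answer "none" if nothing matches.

209.175.19.77 is outside every listed prefix and there is no default route.

none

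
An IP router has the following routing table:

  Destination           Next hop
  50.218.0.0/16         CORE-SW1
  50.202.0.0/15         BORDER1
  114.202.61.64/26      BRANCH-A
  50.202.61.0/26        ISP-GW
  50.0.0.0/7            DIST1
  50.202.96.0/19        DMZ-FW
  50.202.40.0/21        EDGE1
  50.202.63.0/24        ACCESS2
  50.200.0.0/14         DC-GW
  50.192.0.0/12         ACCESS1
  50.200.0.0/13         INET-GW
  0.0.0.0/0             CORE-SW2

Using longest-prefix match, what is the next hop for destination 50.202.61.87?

Routes whose prefix contains 50.202.61.87:
  0.0.0.0/0 (default, matches everything) -> CORE-SW2
  50.0.0.0/7 (50.0.0.0 - 51.255.255.255) -> DIST1
  50.192.0.0/12 (50.192.0.0 - 50.207.255.255) -> ACCESS1
  50.200.0.0/13 (50.200.0.0 - 50.207.255.255) -> INET-GW
  50.200.0.0/14 (50.200.0.0 - 50.203.255.255) -> DC-GW
  50.202.0.0/15 (50.202.0.0 - 50.203.255.255) -> BORDER1
More-specific entries that do NOT match:
  114.202.61.64/26 (114.202.61.64 - 114.202.61.127) does not contain 50.202.61.87
  50.202.61.0/26 (50.202.61.0 - 50.202.61.63) does not contain 50.202.61.87
  50.202.63.0/24 (50.202.63.0 - 50.202.63.255) does not contain 50.202.61.87
  50.202.40.0/21 (50.202.40.0 - 50.202.47.255) does not contain 50.202.61.87
  50.202.96.0/19 (50.202.96.0 - 50.202.127.255) does not contain 50.202.61.87
  50.218.0.0/16 (50.218.0.0 - 50.218.255.255) does not contain 50.202.61.87
Longest matching prefix is /15 -> next hop BORDER1.

BORDER1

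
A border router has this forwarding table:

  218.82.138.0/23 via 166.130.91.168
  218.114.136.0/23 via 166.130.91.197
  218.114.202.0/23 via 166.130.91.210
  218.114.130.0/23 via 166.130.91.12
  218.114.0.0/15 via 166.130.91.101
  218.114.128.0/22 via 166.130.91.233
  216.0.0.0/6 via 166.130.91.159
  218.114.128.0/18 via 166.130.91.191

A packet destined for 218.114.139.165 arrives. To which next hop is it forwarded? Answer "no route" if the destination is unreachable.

166.130.91.191

Routes whose prefix contains 218.114.139.165:
  216.0.0.0/6 (216.0.0.0 - 219.255.255.255) -> 166.130.91.159
  218.114.0.0/15 (218.114.0.0 - 218.115.255.255) -> 166.130.91.101
  218.114.128.0/18 (218.114.128.0 - 218.114.191.255) -> 166.130.91.191
More-specific entries that do NOT match:
  218.82.138.0/23 (218.82.138.0 - 218.82.139.255) does not contain 218.114.139.165
  218.114.136.0/23 (218.114.136.0 - 218.114.137.255) does not contain 218.114.139.165
  218.114.202.0/23 (218.114.202.0 - 218.114.203.255) does not contain 218.114.139.165
  218.114.130.0/23 (218.114.130.0 - 218.114.131.255) does not contain 218.114.139.165
  218.114.128.0/22 (218.114.128.0 - 218.114.131.255) does not contain 218.114.139.165
Longest matching prefix is /18 -> next hop 166.130.91.191.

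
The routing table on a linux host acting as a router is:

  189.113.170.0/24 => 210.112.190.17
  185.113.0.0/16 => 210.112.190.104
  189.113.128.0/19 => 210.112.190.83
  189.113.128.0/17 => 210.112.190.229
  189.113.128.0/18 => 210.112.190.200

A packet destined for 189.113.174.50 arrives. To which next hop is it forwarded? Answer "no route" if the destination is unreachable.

210.112.190.200

Routes whose prefix contains 189.113.174.50:
  189.113.128.0/17 (189.113.128.0 - 189.113.255.255) -> 210.112.190.229
  189.113.128.0/18 (189.113.128.0 - 189.113.191.255) -> 210.112.190.200
More-specific entries that do NOT match:
  189.113.170.0/24 (189.113.170.0 - 189.113.170.255) does not contain 189.113.174.50
  189.113.128.0/19 (189.113.128.0 - 189.113.159.255) does not contain 189.113.174.50
Longest matching prefix is /18 -> next hop 210.112.190.200.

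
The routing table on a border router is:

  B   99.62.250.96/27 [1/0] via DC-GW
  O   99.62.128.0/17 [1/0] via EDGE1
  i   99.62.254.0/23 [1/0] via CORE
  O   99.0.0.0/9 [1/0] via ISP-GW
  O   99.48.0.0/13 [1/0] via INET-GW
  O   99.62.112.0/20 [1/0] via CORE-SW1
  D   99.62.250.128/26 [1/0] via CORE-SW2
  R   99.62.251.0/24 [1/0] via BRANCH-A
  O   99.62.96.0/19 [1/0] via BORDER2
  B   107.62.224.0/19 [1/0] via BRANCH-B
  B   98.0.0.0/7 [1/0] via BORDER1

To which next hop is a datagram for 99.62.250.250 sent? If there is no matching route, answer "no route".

Routes whose prefix contains 99.62.250.250:
  98.0.0.0/7 (98.0.0.0 - 99.255.255.255) -> BORDER1
  99.0.0.0/9 (99.0.0.0 - 99.127.255.255) -> ISP-GW
  99.62.128.0/17 (99.62.128.0 - 99.62.255.255) -> EDGE1
More-specific entries that do NOT match:
  99.62.250.96/27 (99.62.250.96 - 99.62.250.127) does not contain 99.62.250.250
  99.62.250.128/26 (99.62.250.128 - 99.62.250.191) does not contain 99.62.250.250
  99.62.251.0/24 (99.62.251.0 - 99.62.251.255) does not contain 99.62.250.250
  99.62.254.0/23 (99.62.254.0 - 99.62.255.255) does not contain 99.62.250.250
  99.62.112.0/20 (99.62.112.0 - 99.62.127.255) does not contain 99.62.250.250
  99.62.96.0/19 (99.62.96.0 - 99.62.127.255) does not contain 99.62.250.250
  107.62.224.0/19 (107.62.224.0 - 107.62.255.255) does not contain 99.62.250.250
Longest matching prefix is /17 -> next hop EDGE1.

EDGE1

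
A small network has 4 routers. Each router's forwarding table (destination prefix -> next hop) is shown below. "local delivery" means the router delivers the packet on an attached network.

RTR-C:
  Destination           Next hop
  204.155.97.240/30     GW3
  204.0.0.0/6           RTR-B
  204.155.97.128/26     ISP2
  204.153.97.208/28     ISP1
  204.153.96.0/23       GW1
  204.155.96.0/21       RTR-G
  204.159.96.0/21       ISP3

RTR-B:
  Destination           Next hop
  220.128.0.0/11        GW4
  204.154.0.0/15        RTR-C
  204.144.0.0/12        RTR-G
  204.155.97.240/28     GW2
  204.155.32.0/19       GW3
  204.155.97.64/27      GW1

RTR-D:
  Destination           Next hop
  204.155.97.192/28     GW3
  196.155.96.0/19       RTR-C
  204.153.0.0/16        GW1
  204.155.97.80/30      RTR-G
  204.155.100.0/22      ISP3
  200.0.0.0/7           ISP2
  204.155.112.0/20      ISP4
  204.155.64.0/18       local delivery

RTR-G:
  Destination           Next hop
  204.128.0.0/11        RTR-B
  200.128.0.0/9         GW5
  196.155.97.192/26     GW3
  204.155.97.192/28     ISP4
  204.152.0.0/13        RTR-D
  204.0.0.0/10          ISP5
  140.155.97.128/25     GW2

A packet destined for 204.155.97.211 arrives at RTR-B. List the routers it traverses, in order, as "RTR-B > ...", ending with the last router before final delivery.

At RTR-B: longest match for 204.155.97.211 is 204.154.0.0/15 -> RTR-C
At RTR-C: longest match for 204.155.97.211 is 204.155.96.0/21 -> RTR-G
At RTR-G: longest match for 204.155.97.211 is 204.152.0.0/13 -> RTR-D
At RTR-D: longest match for 204.155.97.211 is 204.155.64.0/18 -> local delivery

RTR-B > RTR-C > RTR-G > RTR-D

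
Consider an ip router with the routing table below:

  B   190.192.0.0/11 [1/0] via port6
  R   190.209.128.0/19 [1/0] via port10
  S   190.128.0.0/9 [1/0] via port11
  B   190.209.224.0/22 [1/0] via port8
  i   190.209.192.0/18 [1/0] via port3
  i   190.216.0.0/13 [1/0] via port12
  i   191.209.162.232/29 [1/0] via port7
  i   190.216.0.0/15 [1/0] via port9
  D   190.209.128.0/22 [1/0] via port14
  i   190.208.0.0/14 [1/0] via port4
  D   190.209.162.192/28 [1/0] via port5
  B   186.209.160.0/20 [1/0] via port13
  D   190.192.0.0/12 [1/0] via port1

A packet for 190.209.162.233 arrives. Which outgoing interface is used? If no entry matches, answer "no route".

Routes whose prefix contains 190.209.162.233:
  190.128.0.0/9 (190.128.0.0 - 190.255.255.255) -> port11
  190.192.0.0/11 (190.192.0.0 - 190.223.255.255) -> port6
  190.208.0.0/14 (190.208.0.0 - 190.211.255.255) -> port4
More-specific entries that do NOT match:
  191.209.162.232/29 (191.209.162.232 - 191.209.162.239) does not contain 190.209.162.233
  190.209.162.192/28 (190.209.162.192 - 190.209.162.207) does not contain 190.209.162.233
  190.209.224.0/22 (190.209.224.0 - 190.209.227.255) does not contain 190.209.162.233
  190.209.128.0/22 (190.209.128.0 - 190.209.131.255) does not contain 190.209.162.233
  186.209.160.0/20 (186.209.160.0 - 186.209.175.255) does not contain 190.209.162.233
  190.209.128.0/19 (190.209.128.0 - 190.209.159.255) does not contain 190.209.162.233
  190.209.192.0/18 (190.209.192.0 - 190.209.255.255) does not contain 190.209.162.233
  190.216.0.0/15 (190.216.0.0 - 190.217.255.255) does not contain 190.209.162.233
Longest matching prefix is /14 -> interface port4.

port4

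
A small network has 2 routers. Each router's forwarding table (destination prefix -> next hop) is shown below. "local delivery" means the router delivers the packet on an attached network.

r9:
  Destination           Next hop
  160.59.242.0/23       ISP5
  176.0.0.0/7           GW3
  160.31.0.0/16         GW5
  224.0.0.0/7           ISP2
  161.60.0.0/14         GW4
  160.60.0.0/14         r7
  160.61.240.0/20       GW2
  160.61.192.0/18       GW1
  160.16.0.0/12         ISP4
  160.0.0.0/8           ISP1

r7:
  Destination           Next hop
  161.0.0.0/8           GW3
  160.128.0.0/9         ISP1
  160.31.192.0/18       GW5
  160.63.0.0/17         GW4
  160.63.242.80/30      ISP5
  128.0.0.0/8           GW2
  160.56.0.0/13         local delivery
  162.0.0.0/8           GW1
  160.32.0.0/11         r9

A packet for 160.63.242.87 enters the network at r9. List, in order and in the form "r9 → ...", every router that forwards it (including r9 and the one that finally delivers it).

r9 → r7

At r9: longest match for 160.63.242.87 is 160.60.0.0/14 -> r7
At r7: longest match for 160.63.242.87 is 160.56.0.0/13 -> local delivery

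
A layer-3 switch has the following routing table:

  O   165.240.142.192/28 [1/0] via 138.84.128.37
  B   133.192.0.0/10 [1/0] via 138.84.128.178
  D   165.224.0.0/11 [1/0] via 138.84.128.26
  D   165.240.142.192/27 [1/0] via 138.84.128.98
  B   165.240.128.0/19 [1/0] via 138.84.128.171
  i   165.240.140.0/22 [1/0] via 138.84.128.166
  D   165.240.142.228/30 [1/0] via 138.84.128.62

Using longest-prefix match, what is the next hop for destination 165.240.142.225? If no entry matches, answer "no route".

Routes whose prefix contains 165.240.142.225:
  165.224.0.0/11 (165.224.0.0 - 165.255.255.255) -> 138.84.128.26
  165.240.128.0/19 (165.240.128.0 - 165.240.159.255) -> 138.84.128.171
  165.240.140.0/22 (165.240.140.0 - 165.240.143.255) -> 138.84.128.166
More-specific entries that do NOT match:
  165.240.142.228/30 (165.240.142.228 - 165.240.142.231) does not contain 165.240.142.225
  165.240.142.192/28 (165.240.142.192 - 165.240.142.207) does not contain 165.240.142.225
  165.240.142.192/27 (165.240.142.192 - 165.240.142.223) does not contain 165.240.142.225
Longest matching prefix is /22 -> next hop 138.84.128.166.

138.84.128.166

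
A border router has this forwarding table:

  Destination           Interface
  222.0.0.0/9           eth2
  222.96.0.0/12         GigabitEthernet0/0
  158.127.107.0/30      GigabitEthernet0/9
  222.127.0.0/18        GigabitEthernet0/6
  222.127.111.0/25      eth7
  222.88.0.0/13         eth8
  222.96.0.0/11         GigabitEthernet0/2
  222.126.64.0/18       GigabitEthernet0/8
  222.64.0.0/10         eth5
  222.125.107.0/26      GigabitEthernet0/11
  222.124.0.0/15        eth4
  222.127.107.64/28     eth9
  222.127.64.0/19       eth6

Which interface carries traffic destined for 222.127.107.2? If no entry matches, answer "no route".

GigabitEthernet0/2

Routes whose prefix contains 222.127.107.2:
  222.0.0.0/9 (222.0.0.0 - 222.127.255.255) -> eth2
  222.64.0.0/10 (222.64.0.0 - 222.127.255.255) -> eth5
  222.96.0.0/11 (222.96.0.0 - 222.127.255.255) -> GigabitEthernet0/2
More-specific entries that do NOT match:
  158.127.107.0/30 (158.127.107.0 - 158.127.107.3) does not contain 222.127.107.2
  222.127.107.64/28 (222.127.107.64 - 222.127.107.79) does not contain 222.127.107.2
  222.125.107.0/26 (222.125.107.0 - 222.125.107.63) does not contain 222.127.107.2
  222.127.111.0/25 (222.127.111.0 - 222.127.111.127) does not contain 222.127.107.2
  222.127.64.0/19 (222.127.64.0 - 222.127.95.255) does not contain 222.127.107.2
  222.127.0.0/18 (222.127.0.0 - 222.127.63.255) does not contain 222.127.107.2
  222.126.64.0/18 (222.126.64.0 - 222.126.127.255) does not contain 222.127.107.2
  222.124.0.0/15 (222.124.0.0 - 222.125.255.255) does not contain 222.127.107.2
  222.88.0.0/13 (222.88.0.0 - 222.95.255.255) does not contain 222.127.107.2
  222.96.0.0/12 (222.96.0.0 - 222.111.255.255) does not contain 222.127.107.2
Longest matching prefix is /11 -> interface GigabitEthernet0/2.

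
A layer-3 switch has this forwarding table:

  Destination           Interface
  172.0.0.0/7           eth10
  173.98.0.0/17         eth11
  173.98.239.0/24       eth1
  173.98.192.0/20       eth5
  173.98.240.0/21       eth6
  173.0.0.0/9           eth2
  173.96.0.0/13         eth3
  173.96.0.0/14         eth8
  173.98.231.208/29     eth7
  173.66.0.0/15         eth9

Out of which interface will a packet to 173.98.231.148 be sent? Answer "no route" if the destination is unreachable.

eth8

Routes whose prefix contains 173.98.231.148:
  172.0.0.0/7 (172.0.0.0 - 173.255.255.255) -> eth10
  173.0.0.0/9 (173.0.0.0 - 173.127.255.255) -> eth2
  173.96.0.0/13 (173.96.0.0 - 173.103.255.255) -> eth3
  173.96.0.0/14 (173.96.0.0 - 173.99.255.255) -> eth8
More-specific entries that do NOT match:
  173.98.231.208/29 (173.98.231.208 - 173.98.231.215) does not contain 173.98.231.148
  173.98.239.0/24 (173.98.239.0 - 173.98.239.255) does not contain 173.98.231.148
  173.98.240.0/21 (173.98.240.0 - 173.98.247.255) does not contain 173.98.231.148
  173.98.192.0/20 (173.98.192.0 - 173.98.207.255) does not contain 173.98.231.148
  173.98.0.0/17 (173.98.0.0 - 173.98.127.255) does not contain 173.98.231.148
  173.66.0.0/15 (173.66.0.0 - 173.67.255.255) does not contain 173.98.231.148
Longest matching prefix is /14 -> interface eth8.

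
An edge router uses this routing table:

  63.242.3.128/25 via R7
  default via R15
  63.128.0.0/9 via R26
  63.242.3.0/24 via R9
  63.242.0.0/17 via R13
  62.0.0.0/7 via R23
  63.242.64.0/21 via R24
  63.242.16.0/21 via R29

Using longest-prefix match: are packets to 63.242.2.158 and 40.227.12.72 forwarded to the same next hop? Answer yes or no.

63.242.2.158: longest match 63.242.0.0/17 -> R13
40.227.12.72: longest match 0.0.0.0/0 -> R15

no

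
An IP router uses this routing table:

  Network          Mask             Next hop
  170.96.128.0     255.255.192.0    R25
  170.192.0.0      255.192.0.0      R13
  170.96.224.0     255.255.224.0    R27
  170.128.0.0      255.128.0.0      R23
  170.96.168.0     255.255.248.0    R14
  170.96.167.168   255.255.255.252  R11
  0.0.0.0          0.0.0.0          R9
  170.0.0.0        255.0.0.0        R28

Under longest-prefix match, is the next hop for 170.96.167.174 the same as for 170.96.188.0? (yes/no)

170.96.167.174: longest match 170.96.128.0/18 -> R25
170.96.188.0: longest match 170.96.128.0/18 -> R25

yes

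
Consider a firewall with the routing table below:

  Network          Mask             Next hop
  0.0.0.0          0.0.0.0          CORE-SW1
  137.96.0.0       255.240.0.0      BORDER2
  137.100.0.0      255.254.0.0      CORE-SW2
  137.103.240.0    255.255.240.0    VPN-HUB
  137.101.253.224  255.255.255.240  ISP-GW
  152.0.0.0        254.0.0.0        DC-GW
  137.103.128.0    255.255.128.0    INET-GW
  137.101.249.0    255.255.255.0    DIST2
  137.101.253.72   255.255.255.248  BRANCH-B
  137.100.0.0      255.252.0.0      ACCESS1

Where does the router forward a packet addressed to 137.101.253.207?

CORE-SW2

Routes whose prefix contains 137.101.253.207:
  0.0.0.0/0 (default, matches everything) -> CORE-SW1
  137.96.0.0/12 (137.96.0.0 - 137.111.255.255) -> BORDER2
  137.100.0.0/14 (137.100.0.0 - 137.103.255.255) -> ACCESS1
  137.100.0.0/15 (137.100.0.0 - 137.101.255.255) -> CORE-SW2
More-specific entries that do NOT match:
  137.101.253.72/29 (137.101.253.72 - 137.101.253.79) does not contain 137.101.253.207
  137.101.253.224/28 (137.101.253.224 - 137.101.253.239) does not contain 137.101.253.207
  137.101.249.0/24 (137.101.249.0 - 137.101.249.255) does not contain 137.101.253.207
  137.103.240.0/20 (137.103.240.0 - 137.103.255.255) does not contain 137.101.253.207
  137.103.128.0/17 (137.103.128.0 - 137.103.255.255) does not contain 137.101.253.207
Longest matching prefix is /15 -> next hop CORE-SW2.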